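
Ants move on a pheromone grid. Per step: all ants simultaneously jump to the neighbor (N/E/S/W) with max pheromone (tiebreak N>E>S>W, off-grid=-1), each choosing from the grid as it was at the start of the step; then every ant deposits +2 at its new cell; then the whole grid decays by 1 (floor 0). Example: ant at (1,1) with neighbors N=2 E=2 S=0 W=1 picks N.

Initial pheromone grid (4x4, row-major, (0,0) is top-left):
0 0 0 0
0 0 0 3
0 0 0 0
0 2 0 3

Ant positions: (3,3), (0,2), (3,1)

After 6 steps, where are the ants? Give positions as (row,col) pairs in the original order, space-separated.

Step 1: ant0:(3,3)->N->(2,3) | ant1:(0,2)->E->(0,3) | ant2:(3,1)->N->(2,1)
  grid max=2 at (1,3)
Step 2: ant0:(2,3)->N->(1,3) | ant1:(0,3)->S->(1,3) | ant2:(2,1)->S->(3,1)
  grid max=5 at (1,3)
Step 3: ant0:(1,3)->N->(0,3) | ant1:(1,3)->N->(0,3) | ant2:(3,1)->N->(2,1)
  grid max=4 at (1,3)
Step 4: ant0:(0,3)->S->(1,3) | ant1:(0,3)->S->(1,3) | ant2:(2,1)->S->(3,1)
  grid max=7 at (1,3)
Step 5: ant0:(1,3)->N->(0,3) | ant1:(1,3)->N->(0,3) | ant2:(3,1)->N->(2,1)
  grid max=6 at (1,3)
Step 6: ant0:(0,3)->S->(1,3) | ant1:(0,3)->S->(1,3) | ant2:(2,1)->S->(3,1)
  grid max=9 at (1,3)

(1,3) (1,3) (3,1)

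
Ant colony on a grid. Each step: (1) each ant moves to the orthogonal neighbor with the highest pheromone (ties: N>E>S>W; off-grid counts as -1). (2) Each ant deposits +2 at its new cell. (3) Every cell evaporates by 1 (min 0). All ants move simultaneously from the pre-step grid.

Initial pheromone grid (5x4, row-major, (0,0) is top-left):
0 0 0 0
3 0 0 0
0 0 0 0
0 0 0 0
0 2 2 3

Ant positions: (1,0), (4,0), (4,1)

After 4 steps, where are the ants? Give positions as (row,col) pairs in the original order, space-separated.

Step 1: ant0:(1,0)->N->(0,0) | ant1:(4,0)->E->(4,1) | ant2:(4,1)->E->(4,2)
  grid max=3 at (4,1)
Step 2: ant0:(0,0)->S->(1,0) | ant1:(4,1)->E->(4,2) | ant2:(4,2)->W->(4,1)
  grid max=4 at (4,1)
Step 3: ant0:(1,0)->N->(0,0) | ant1:(4,2)->W->(4,1) | ant2:(4,1)->E->(4,2)
  grid max=5 at (4,1)
Step 4: ant0:(0,0)->S->(1,0) | ant1:(4,1)->E->(4,2) | ant2:(4,2)->W->(4,1)
  grid max=6 at (4,1)

(1,0) (4,2) (4,1)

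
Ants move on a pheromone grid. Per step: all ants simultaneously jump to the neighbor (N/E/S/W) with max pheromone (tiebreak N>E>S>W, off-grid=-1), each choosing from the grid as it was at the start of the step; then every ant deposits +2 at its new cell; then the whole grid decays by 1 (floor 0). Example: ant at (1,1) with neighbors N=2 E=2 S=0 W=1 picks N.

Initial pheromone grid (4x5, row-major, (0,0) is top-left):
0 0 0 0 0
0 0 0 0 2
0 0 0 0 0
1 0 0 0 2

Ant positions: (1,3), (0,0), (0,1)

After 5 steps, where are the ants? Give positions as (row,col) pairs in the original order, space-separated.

Step 1: ant0:(1,3)->E->(1,4) | ant1:(0,0)->E->(0,1) | ant2:(0,1)->E->(0,2)
  grid max=3 at (1,4)
Step 2: ant0:(1,4)->N->(0,4) | ant1:(0,1)->E->(0,2) | ant2:(0,2)->W->(0,1)
  grid max=2 at (0,1)
Step 3: ant0:(0,4)->S->(1,4) | ant1:(0,2)->W->(0,1) | ant2:(0,1)->E->(0,2)
  grid max=3 at (0,1)
Step 4: ant0:(1,4)->N->(0,4) | ant1:(0,1)->E->(0,2) | ant2:(0,2)->W->(0,1)
  grid max=4 at (0,1)
Step 5: ant0:(0,4)->S->(1,4) | ant1:(0,2)->W->(0,1) | ant2:(0,1)->E->(0,2)
  grid max=5 at (0,1)

(1,4) (0,1) (0,2)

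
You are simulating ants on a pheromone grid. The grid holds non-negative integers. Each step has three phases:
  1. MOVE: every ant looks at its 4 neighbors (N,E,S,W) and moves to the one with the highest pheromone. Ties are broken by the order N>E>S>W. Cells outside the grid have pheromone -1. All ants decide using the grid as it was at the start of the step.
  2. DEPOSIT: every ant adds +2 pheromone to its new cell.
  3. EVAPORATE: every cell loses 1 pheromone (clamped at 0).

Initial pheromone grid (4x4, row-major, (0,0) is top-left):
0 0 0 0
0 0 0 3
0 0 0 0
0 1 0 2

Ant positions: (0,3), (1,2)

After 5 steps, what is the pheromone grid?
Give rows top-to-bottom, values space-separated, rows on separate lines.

After step 1: ants at (1,3),(1,3)
  0 0 0 0
  0 0 0 6
  0 0 0 0
  0 0 0 1
After step 2: ants at (0,3),(0,3)
  0 0 0 3
  0 0 0 5
  0 0 0 0
  0 0 0 0
After step 3: ants at (1,3),(1,3)
  0 0 0 2
  0 0 0 8
  0 0 0 0
  0 0 0 0
After step 4: ants at (0,3),(0,3)
  0 0 0 5
  0 0 0 7
  0 0 0 0
  0 0 0 0
After step 5: ants at (1,3),(1,3)
  0 0 0 4
  0 0 0 10
  0 0 0 0
  0 0 0 0

0 0 0 4
0 0 0 10
0 0 0 0
0 0 0 0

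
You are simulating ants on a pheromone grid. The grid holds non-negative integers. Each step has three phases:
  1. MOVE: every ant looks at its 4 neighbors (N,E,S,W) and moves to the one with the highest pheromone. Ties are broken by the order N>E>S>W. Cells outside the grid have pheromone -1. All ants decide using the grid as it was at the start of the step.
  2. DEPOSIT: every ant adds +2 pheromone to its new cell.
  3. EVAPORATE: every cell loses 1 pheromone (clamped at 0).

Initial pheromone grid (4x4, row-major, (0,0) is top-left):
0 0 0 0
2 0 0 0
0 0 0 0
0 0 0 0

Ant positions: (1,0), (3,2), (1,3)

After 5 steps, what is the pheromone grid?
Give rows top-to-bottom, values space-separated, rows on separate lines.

After step 1: ants at (0,0),(2,2),(0,3)
  1 0 0 1
  1 0 0 0
  0 0 1 0
  0 0 0 0
After step 2: ants at (1,0),(1,2),(1,3)
  0 0 0 0
  2 0 1 1
  0 0 0 0
  0 0 0 0
After step 3: ants at (0,0),(1,3),(1,2)
  1 0 0 0
  1 0 2 2
  0 0 0 0
  0 0 0 0
After step 4: ants at (1,0),(1,2),(1,3)
  0 0 0 0
  2 0 3 3
  0 0 0 0
  0 0 0 0
After step 5: ants at (0,0),(1,3),(1,2)
  1 0 0 0
  1 0 4 4
  0 0 0 0
  0 0 0 0

1 0 0 0
1 0 4 4
0 0 0 0
0 0 0 0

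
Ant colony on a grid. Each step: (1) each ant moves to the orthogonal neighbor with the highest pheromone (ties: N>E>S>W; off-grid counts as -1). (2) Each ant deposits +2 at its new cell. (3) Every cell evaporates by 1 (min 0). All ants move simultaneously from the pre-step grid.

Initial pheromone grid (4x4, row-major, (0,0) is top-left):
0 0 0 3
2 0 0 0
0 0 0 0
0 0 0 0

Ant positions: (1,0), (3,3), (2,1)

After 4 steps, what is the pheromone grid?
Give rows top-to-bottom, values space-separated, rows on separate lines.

After step 1: ants at (0,0),(2,3),(1,1)
  1 0 0 2
  1 1 0 0
  0 0 0 1
  0 0 0 0
After step 2: ants at (1,0),(1,3),(1,0)
  0 0 0 1
  4 0 0 1
  0 0 0 0
  0 0 0 0
After step 3: ants at (0,0),(0,3),(0,0)
  3 0 0 2
  3 0 0 0
  0 0 0 0
  0 0 0 0
After step 4: ants at (1,0),(1,3),(1,0)
  2 0 0 1
  6 0 0 1
  0 0 0 0
  0 0 0 0

2 0 0 1
6 0 0 1
0 0 0 0
0 0 0 0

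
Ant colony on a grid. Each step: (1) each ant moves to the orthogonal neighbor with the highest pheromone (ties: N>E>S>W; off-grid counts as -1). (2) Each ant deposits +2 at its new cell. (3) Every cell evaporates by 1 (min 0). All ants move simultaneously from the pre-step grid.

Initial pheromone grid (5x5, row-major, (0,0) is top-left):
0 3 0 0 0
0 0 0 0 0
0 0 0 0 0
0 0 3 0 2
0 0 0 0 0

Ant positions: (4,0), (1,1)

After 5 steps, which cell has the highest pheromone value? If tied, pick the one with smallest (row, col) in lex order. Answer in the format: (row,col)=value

Answer: (0,1)=6

Derivation:
Step 1: ant0:(4,0)->N->(3,0) | ant1:(1,1)->N->(0,1)
  grid max=4 at (0,1)
Step 2: ant0:(3,0)->N->(2,0) | ant1:(0,1)->E->(0,2)
  grid max=3 at (0,1)
Step 3: ant0:(2,0)->N->(1,0) | ant1:(0,2)->W->(0,1)
  grid max=4 at (0,1)
Step 4: ant0:(1,0)->N->(0,0) | ant1:(0,1)->E->(0,2)
  grid max=3 at (0,1)
Step 5: ant0:(0,0)->E->(0,1) | ant1:(0,2)->W->(0,1)
  grid max=6 at (0,1)
Final grid:
  0 6 0 0 0
  0 0 0 0 0
  0 0 0 0 0
  0 0 0 0 0
  0 0 0 0 0
Max pheromone 6 at (0,1)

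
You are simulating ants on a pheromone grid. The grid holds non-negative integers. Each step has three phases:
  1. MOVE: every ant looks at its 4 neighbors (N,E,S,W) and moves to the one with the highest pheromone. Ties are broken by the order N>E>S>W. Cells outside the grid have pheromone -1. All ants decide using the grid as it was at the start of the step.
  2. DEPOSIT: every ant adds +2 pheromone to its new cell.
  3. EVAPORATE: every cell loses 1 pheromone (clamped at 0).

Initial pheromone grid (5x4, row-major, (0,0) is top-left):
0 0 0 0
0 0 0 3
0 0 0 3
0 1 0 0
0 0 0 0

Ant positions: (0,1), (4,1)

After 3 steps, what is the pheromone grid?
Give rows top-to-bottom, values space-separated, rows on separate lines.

After step 1: ants at (0,2),(3,1)
  0 0 1 0
  0 0 0 2
  0 0 0 2
  0 2 0 0
  0 0 0 0
After step 2: ants at (0,3),(2,1)
  0 0 0 1
  0 0 0 1
  0 1 0 1
  0 1 0 0
  0 0 0 0
After step 3: ants at (1,3),(3,1)
  0 0 0 0
  0 0 0 2
  0 0 0 0
  0 2 0 0
  0 0 0 0

0 0 0 0
0 0 0 2
0 0 0 0
0 2 0 0
0 0 0 0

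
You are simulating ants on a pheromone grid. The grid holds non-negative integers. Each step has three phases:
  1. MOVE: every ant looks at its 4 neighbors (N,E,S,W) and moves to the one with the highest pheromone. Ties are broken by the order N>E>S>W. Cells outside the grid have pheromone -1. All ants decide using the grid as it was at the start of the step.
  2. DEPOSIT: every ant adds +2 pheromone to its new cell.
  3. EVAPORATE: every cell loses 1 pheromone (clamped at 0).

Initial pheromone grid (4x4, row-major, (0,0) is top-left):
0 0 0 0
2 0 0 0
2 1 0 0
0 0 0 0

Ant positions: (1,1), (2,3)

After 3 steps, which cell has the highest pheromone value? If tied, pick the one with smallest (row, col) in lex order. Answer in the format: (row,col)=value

Step 1: ant0:(1,1)->W->(1,0) | ant1:(2,3)->N->(1,3)
  grid max=3 at (1,0)
Step 2: ant0:(1,0)->S->(2,0) | ant1:(1,3)->N->(0,3)
  grid max=2 at (1,0)
Step 3: ant0:(2,0)->N->(1,0) | ant1:(0,3)->S->(1,3)
  grid max=3 at (1,0)
Final grid:
  0 0 0 0
  3 0 0 1
  1 0 0 0
  0 0 0 0
Max pheromone 3 at (1,0)

Answer: (1,0)=3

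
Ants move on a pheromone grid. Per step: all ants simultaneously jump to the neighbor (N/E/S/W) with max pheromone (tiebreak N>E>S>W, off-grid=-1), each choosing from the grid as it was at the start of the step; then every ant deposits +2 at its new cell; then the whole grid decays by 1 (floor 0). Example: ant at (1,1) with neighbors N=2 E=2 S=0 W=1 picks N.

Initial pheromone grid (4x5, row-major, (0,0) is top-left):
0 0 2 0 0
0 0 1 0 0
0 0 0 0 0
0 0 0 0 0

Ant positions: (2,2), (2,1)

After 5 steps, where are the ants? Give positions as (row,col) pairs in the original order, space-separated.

Step 1: ant0:(2,2)->N->(1,2) | ant1:(2,1)->N->(1,1)
  grid max=2 at (1,2)
Step 2: ant0:(1,2)->N->(0,2) | ant1:(1,1)->E->(1,2)
  grid max=3 at (1,2)
Step 3: ant0:(0,2)->S->(1,2) | ant1:(1,2)->N->(0,2)
  grid max=4 at (1,2)
Step 4: ant0:(1,2)->N->(0,2) | ant1:(0,2)->S->(1,2)
  grid max=5 at (1,2)
Step 5: ant0:(0,2)->S->(1,2) | ant1:(1,2)->N->(0,2)
  grid max=6 at (1,2)

(1,2) (0,2)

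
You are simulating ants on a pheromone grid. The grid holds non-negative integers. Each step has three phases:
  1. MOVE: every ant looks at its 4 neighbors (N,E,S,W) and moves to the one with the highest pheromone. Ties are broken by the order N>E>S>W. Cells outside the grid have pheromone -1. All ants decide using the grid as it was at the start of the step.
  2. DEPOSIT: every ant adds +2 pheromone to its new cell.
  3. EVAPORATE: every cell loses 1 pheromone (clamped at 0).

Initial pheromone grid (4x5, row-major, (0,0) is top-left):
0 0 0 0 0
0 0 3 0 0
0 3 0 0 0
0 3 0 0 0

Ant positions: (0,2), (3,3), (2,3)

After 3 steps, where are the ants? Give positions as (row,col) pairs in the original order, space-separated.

Step 1: ant0:(0,2)->S->(1,2) | ant1:(3,3)->N->(2,3) | ant2:(2,3)->N->(1,3)
  grid max=4 at (1,2)
Step 2: ant0:(1,2)->E->(1,3) | ant1:(2,3)->N->(1,3) | ant2:(1,3)->W->(1,2)
  grid max=5 at (1,2)
Step 3: ant0:(1,3)->W->(1,2) | ant1:(1,3)->W->(1,2) | ant2:(1,2)->E->(1,3)
  grid max=8 at (1,2)

(1,2) (1,2) (1,3)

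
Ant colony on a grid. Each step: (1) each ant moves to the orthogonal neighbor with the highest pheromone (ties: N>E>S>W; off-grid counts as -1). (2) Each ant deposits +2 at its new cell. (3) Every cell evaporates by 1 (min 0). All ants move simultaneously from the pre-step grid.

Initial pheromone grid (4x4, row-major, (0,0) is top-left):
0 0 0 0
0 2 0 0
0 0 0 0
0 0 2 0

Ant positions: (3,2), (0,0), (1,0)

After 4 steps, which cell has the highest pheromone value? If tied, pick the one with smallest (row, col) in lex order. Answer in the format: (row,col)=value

Answer: (1,1)=6

Derivation:
Step 1: ant0:(3,2)->N->(2,2) | ant1:(0,0)->E->(0,1) | ant2:(1,0)->E->(1,1)
  grid max=3 at (1,1)
Step 2: ant0:(2,2)->S->(3,2) | ant1:(0,1)->S->(1,1) | ant2:(1,1)->N->(0,1)
  grid max=4 at (1,1)
Step 3: ant0:(3,2)->N->(2,2) | ant1:(1,1)->N->(0,1) | ant2:(0,1)->S->(1,1)
  grid max=5 at (1,1)
Step 4: ant0:(2,2)->S->(3,2) | ant1:(0,1)->S->(1,1) | ant2:(1,1)->N->(0,1)
  grid max=6 at (1,1)
Final grid:
  0 4 0 0
  0 6 0 0
  0 0 0 0
  0 0 2 0
Max pheromone 6 at (1,1)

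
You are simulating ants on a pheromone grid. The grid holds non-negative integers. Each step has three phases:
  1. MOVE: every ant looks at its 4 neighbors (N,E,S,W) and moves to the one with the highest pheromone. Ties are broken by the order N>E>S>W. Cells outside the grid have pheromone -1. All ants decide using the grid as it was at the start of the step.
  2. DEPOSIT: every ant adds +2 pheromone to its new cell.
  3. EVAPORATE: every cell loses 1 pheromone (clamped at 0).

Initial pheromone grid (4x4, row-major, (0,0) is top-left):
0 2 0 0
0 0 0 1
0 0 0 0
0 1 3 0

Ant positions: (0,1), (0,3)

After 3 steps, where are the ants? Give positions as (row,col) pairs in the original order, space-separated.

Step 1: ant0:(0,1)->E->(0,2) | ant1:(0,3)->S->(1,3)
  grid max=2 at (1,3)
Step 2: ant0:(0,2)->W->(0,1) | ant1:(1,3)->N->(0,3)
  grid max=2 at (0,1)
Step 3: ant0:(0,1)->E->(0,2) | ant1:(0,3)->S->(1,3)
  grid max=2 at (1,3)

(0,2) (1,3)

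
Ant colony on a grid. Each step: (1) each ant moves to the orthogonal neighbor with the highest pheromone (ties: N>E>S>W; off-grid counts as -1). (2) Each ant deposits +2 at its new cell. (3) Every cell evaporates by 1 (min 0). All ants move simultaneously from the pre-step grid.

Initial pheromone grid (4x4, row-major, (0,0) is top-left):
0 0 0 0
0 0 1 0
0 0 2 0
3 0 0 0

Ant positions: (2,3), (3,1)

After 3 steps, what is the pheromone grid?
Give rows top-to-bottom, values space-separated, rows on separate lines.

After step 1: ants at (2,2),(3,0)
  0 0 0 0
  0 0 0 0
  0 0 3 0
  4 0 0 0
After step 2: ants at (1,2),(2,0)
  0 0 0 0
  0 0 1 0
  1 0 2 0
  3 0 0 0
After step 3: ants at (2,2),(3,0)
  0 0 0 0
  0 0 0 0
  0 0 3 0
  4 0 0 0

0 0 0 0
0 0 0 0
0 0 3 0
4 0 0 0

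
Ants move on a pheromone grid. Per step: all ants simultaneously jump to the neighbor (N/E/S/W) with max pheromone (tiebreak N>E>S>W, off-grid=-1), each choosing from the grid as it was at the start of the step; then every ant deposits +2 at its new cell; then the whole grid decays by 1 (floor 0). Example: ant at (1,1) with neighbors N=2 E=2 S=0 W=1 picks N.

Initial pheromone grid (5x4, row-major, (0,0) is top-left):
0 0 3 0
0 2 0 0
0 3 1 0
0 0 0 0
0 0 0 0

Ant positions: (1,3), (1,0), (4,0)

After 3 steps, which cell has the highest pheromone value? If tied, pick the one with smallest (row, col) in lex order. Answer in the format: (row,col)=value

Step 1: ant0:(1,3)->N->(0,3) | ant1:(1,0)->E->(1,1) | ant2:(4,0)->N->(3,0)
  grid max=3 at (1,1)
Step 2: ant0:(0,3)->W->(0,2) | ant1:(1,1)->S->(2,1) | ant2:(3,0)->N->(2,0)
  grid max=3 at (0,2)
Step 3: ant0:(0,2)->E->(0,3) | ant1:(2,1)->N->(1,1) | ant2:(2,0)->E->(2,1)
  grid max=4 at (2,1)
Final grid:
  0 0 2 1
  0 3 0 0
  0 4 0 0
  0 0 0 0
  0 0 0 0
Max pheromone 4 at (2,1)

Answer: (2,1)=4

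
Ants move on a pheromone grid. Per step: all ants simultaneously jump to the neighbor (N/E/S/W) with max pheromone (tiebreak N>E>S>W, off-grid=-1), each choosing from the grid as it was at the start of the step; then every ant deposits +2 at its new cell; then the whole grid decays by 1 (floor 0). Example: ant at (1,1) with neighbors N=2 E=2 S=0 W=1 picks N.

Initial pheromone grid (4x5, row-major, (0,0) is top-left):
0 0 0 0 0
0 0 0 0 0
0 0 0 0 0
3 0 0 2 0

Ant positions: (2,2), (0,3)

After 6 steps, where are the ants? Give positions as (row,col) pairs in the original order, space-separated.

Step 1: ant0:(2,2)->N->(1,2) | ant1:(0,3)->E->(0,4)
  grid max=2 at (3,0)
Step 2: ant0:(1,2)->N->(0,2) | ant1:(0,4)->S->(1,4)
  grid max=1 at (0,2)
Step 3: ant0:(0,2)->E->(0,3) | ant1:(1,4)->N->(0,4)
  grid max=1 at (0,3)
Step 4: ant0:(0,3)->E->(0,4) | ant1:(0,4)->W->(0,3)
  grid max=2 at (0,3)
Step 5: ant0:(0,4)->W->(0,3) | ant1:(0,3)->E->(0,4)
  grid max=3 at (0,3)
Step 6: ant0:(0,3)->E->(0,4) | ant1:(0,4)->W->(0,3)
  grid max=4 at (0,3)

(0,4) (0,3)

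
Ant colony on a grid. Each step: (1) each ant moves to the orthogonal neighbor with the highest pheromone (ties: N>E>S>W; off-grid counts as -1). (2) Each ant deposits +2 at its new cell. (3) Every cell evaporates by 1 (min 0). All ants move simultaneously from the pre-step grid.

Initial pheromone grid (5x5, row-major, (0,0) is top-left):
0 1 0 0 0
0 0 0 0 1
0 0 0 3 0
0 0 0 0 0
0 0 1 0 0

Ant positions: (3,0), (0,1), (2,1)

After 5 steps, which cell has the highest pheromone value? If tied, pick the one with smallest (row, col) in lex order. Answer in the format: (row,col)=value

Answer: (0,4)=3

Derivation:
Step 1: ant0:(3,0)->N->(2,0) | ant1:(0,1)->E->(0,2) | ant2:(2,1)->N->(1,1)
  grid max=2 at (2,3)
Step 2: ant0:(2,0)->N->(1,0) | ant1:(0,2)->E->(0,3) | ant2:(1,1)->N->(0,1)
  grid max=1 at (0,1)
Step 3: ant0:(1,0)->N->(0,0) | ant1:(0,3)->E->(0,4) | ant2:(0,1)->E->(0,2)
  grid max=1 at (0,0)
Step 4: ant0:(0,0)->E->(0,1) | ant1:(0,4)->S->(1,4) | ant2:(0,2)->E->(0,3)
  grid max=1 at (0,1)
Step 5: ant0:(0,1)->E->(0,2) | ant1:(1,4)->N->(0,4) | ant2:(0,3)->E->(0,4)
  grid max=3 at (0,4)
Final grid:
  0 0 1 0 3
  0 0 0 0 0
  0 0 0 0 0
  0 0 0 0 0
  0 0 0 0 0
Max pheromone 3 at (0,4)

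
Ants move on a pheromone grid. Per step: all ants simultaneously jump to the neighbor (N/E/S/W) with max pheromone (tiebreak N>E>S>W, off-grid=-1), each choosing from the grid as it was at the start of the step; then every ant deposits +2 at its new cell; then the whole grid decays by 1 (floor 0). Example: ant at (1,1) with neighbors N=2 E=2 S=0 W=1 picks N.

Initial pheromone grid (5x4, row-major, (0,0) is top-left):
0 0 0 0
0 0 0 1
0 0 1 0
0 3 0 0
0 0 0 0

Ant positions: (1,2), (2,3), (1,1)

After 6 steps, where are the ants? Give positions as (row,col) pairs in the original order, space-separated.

Step 1: ant0:(1,2)->E->(1,3) | ant1:(2,3)->N->(1,3) | ant2:(1,1)->N->(0,1)
  grid max=4 at (1,3)
Step 2: ant0:(1,3)->N->(0,3) | ant1:(1,3)->N->(0,3) | ant2:(0,1)->E->(0,2)
  grid max=3 at (0,3)
Step 3: ant0:(0,3)->S->(1,3) | ant1:(0,3)->S->(1,3) | ant2:(0,2)->E->(0,3)
  grid max=6 at (1,3)
Step 4: ant0:(1,3)->N->(0,3) | ant1:(1,3)->N->(0,3) | ant2:(0,3)->S->(1,3)
  grid max=7 at (0,3)
Step 5: ant0:(0,3)->S->(1,3) | ant1:(0,3)->S->(1,3) | ant2:(1,3)->N->(0,3)
  grid max=10 at (1,3)
Step 6: ant0:(1,3)->N->(0,3) | ant1:(1,3)->N->(0,3) | ant2:(0,3)->S->(1,3)
  grid max=11 at (0,3)

(0,3) (0,3) (1,3)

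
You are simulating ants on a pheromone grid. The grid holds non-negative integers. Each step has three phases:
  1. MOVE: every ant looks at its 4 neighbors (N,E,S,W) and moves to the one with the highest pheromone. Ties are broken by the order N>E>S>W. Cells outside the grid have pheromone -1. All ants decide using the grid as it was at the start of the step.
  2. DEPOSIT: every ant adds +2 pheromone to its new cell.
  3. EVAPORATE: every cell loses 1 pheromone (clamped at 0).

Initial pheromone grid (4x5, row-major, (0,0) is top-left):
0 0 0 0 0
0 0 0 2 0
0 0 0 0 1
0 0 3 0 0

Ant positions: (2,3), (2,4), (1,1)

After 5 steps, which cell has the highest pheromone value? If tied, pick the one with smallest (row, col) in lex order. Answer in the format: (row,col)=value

Answer: (1,3)=9

Derivation:
Step 1: ant0:(2,3)->N->(1,3) | ant1:(2,4)->N->(1,4) | ant2:(1,1)->N->(0,1)
  grid max=3 at (1,3)
Step 2: ant0:(1,3)->E->(1,4) | ant1:(1,4)->W->(1,3) | ant2:(0,1)->E->(0,2)
  grid max=4 at (1,3)
Step 3: ant0:(1,4)->W->(1,3) | ant1:(1,3)->E->(1,4) | ant2:(0,2)->E->(0,3)
  grid max=5 at (1,3)
Step 4: ant0:(1,3)->E->(1,4) | ant1:(1,4)->W->(1,3) | ant2:(0,3)->S->(1,3)
  grid max=8 at (1,3)
Step 5: ant0:(1,4)->W->(1,3) | ant1:(1,3)->E->(1,4) | ant2:(1,3)->E->(1,4)
  grid max=9 at (1,3)
Final grid:
  0 0 0 0 0
  0 0 0 9 7
  0 0 0 0 0
  0 0 0 0 0
Max pheromone 9 at (1,3)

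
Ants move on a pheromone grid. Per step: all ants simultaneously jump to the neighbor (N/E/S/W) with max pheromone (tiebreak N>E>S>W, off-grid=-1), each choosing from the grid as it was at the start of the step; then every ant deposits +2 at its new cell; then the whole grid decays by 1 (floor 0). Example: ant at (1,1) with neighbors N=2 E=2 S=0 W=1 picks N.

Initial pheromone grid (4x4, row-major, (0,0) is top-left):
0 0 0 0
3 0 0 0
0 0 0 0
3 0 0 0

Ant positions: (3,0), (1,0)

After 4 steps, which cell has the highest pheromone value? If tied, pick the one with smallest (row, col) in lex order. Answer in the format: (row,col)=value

Step 1: ant0:(3,0)->N->(2,0) | ant1:(1,0)->N->(0,0)
  grid max=2 at (1,0)
Step 2: ant0:(2,0)->N->(1,0) | ant1:(0,0)->S->(1,0)
  grid max=5 at (1,0)
Step 3: ant0:(1,0)->N->(0,0) | ant1:(1,0)->N->(0,0)
  grid max=4 at (1,0)
Step 4: ant0:(0,0)->S->(1,0) | ant1:(0,0)->S->(1,0)
  grid max=7 at (1,0)
Final grid:
  2 0 0 0
  7 0 0 0
  0 0 0 0
  0 0 0 0
Max pheromone 7 at (1,0)

Answer: (1,0)=7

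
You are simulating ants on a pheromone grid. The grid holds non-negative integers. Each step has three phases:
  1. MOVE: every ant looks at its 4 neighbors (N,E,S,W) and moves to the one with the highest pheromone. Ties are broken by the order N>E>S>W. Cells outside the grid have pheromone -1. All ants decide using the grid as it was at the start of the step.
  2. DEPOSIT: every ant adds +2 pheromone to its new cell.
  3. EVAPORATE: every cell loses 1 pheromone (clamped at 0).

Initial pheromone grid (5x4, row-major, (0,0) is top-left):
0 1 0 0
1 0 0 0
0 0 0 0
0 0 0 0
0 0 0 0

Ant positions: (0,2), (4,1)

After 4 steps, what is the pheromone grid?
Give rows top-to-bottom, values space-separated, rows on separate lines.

After step 1: ants at (0,1),(3,1)
  0 2 0 0
  0 0 0 0
  0 0 0 0
  0 1 0 0
  0 0 0 0
After step 2: ants at (0,2),(2,1)
  0 1 1 0
  0 0 0 0
  0 1 0 0
  0 0 0 0
  0 0 0 0
After step 3: ants at (0,1),(1,1)
  0 2 0 0
  0 1 0 0
  0 0 0 0
  0 0 0 0
  0 0 0 0
After step 4: ants at (1,1),(0,1)
  0 3 0 0
  0 2 0 0
  0 0 0 0
  0 0 0 0
  0 0 0 0

0 3 0 0
0 2 0 0
0 0 0 0
0 0 0 0
0 0 0 0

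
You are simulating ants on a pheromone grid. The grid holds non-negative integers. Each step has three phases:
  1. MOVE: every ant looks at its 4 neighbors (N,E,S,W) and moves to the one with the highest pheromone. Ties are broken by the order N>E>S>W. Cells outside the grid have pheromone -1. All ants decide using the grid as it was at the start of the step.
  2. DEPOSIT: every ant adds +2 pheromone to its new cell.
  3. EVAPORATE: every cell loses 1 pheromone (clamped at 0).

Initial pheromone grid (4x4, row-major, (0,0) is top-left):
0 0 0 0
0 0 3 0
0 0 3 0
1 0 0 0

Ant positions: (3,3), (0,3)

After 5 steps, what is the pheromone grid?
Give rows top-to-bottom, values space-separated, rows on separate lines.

After step 1: ants at (2,3),(1,3)
  0 0 0 0
  0 0 2 1
  0 0 2 1
  0 0 0 0
After step 2: ants at (2,2),(1,2)
  0 0 0 0
  0 0 3 0
  0 0 3 0
  0 0 0 0
After step 3: ants at (1,2),(2,2)
  0 0 0 0
  0 0 4 0
  0 0 4 0
  0 0 0 0
After step 4: ants at (2,2),(1,2)
  0 0 0 0
  0 0 5 0
  0 0 5 0
  0 0 0 0
After step 5: ants at (1,2),(2,2)
  0 0 0 0
  0 0 6 0
  0 0 6 0
  0 0 0 0

0 0 0 0
0 0 6 0
0 0 6 0
0 0 0 0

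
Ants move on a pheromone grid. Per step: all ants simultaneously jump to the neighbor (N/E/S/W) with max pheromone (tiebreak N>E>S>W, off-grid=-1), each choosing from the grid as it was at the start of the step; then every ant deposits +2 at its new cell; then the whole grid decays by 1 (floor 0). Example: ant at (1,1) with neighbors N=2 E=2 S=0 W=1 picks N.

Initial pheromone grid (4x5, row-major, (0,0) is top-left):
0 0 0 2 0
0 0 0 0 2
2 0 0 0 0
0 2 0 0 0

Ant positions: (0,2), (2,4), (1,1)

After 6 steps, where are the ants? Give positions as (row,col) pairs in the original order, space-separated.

Step 1: ant0:(0,2)->E->(0,3) | ant1:(2,4)->N->(1,4) | ant2:(1,1)->N->(0,1)
  grid max=3 at (0,3)
Step 2: ant0:(0,3)->E->(0,4) | ant1:(1,4)->N->(0,4) | ant2:(0,1)->E->(0,2)
  grid max=3 at (0,4)
Step 3: ant0:(0,4)->S->(1,4) | ant1:(0,4)->S->(1,4) | ant2:(0,2)->E->(0,3)
  grid max=5 at (1,4)
Step 4: ant0:(1,4)->N->(0,4) | ant1:(1,4)->N->(0,4) | ant2:(0,3)->E->(0,4)
  grid max=7 at (0,4)
Step 5: ant0:(0,4)->S->(1,4) | ant1:(0,4)->S->(1,4) | ant2:(0,4)->S->(1,4)
  grid max=9 at (1,4)
Step 6: ant0:(1,4)->N->(0,4) | ant1:(1,4)->N->(0,4) | ant2:(1,4)->N->(0,4)
  grid max=11 at (0,4)

(0,4) (0,4) (0,4)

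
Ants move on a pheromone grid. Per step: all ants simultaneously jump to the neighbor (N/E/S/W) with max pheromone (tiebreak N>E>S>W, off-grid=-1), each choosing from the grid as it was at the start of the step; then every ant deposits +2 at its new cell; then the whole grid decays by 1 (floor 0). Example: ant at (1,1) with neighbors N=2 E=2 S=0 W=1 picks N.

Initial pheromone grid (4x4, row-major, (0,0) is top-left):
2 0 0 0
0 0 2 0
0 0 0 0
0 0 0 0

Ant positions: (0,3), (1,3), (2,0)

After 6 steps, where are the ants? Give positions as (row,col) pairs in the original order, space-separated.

Step 1: ant0:(0,3)->S->(1,3) | ant1:(1,3)->W->(1,2) | ant2:(2,0)->N->(1,0)
  grid max=3 at (1,2)
Step 2: ant0:(1,3)->W->(1,2) | ant1:(1,2)->E->(1,3) | ant2:(1,0)->N->(0,0)
  grid max=4 at (1,2)
Step 3: ant0:(1,2)->E->(1,3) | ant1:(1,3)->W->(1,2) | ant2:(0,0)->E->(0,1)
  grid max=5 at (1,2)
Step 4: ant0:(1,3)->W->(1,2) | ant1:(1,2)->E->(1,3) | ant2:(0,1)->W->(0,0)
  grid max=6 at (1,2)
Step 5: ant0:(1,2)->E->(1,3) | ant1:(1,3)->W->(1,2) | ant2:(0,0)->E->(0,1)
  grid max=7 at (1,2)
Step 6: ant0:(1,3)->W->(1,2) | ant1:(1,2)->E->(1,3) | ant2:(0,1)->W->(0,0)
  grid max=8 at (1,2)

(1,2) (1,3) (0,0)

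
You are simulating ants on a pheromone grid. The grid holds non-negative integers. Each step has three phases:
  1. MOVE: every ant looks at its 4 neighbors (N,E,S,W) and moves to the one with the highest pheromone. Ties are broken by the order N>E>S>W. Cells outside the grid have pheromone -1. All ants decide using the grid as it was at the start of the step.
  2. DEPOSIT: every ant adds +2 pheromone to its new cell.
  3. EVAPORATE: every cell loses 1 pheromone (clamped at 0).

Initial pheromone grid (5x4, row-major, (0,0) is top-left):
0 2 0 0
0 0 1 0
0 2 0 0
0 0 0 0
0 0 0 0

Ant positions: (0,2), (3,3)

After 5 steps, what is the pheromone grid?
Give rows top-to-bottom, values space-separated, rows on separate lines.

After step 1: ants at (0,1),(2,3)
  0 3 0 0
  0 0 0 0
  0 1 0 1
  0 0 0 0
  0 0 0 0
After step 2: ants at (0,2),(1,3)
  0 2 1 0
  0 0 0 1
  0 0 0 0
  0 0 0 0
  0 0 0 0
After step 3: ants at (0,1),(0,3)
  0 3 0 1
  0 0 0 0
  0 0 0 0
  0 0 0 0
  0 0 0 0
After step 4: ants at (0,2),(1,3)
  0 2 1 0
  0 0 0 1
  0 0 0 0
  0 0 0 0
  0 0 0 0
After step 5: ants at (0,1),(0,3)
  0 3 0 1
  0 0 0 0
  0 0 0 0
  0 0 0 0
  0 0 0 0

0 3 0 1
0 0 0 0
0 0 0 0
0 0 0 0
0 0 0 0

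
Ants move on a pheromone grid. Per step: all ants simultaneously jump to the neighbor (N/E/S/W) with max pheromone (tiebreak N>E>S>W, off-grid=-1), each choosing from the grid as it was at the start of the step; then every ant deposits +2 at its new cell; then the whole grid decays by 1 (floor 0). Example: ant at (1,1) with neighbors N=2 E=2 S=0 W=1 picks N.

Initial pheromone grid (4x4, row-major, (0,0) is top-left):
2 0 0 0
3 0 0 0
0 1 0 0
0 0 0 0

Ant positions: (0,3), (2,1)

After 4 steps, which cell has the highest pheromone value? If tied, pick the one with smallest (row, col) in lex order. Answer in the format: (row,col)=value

Answer: (1,0)=3

Derivation:
Step 1: ant0:(0,3)->S->(1,3) | ant1:(2,1)->N->(1,1)
  grid max=2 at (1,0)
Step 2: ant0:(1,3)->N->(0,3) | ant1:(1,1)->W->(1,0)
  grid max=3 at (1,0)
Step 3: ant0:(0,3)->S->(1,3) | ant1:(1,0)->N->(0,0)
  grid max=2 at (1,0)
Step 4: ant0:(1,3)->N->(0,3) | ant1:(0,0)->S->(1,0)
  grid max=3 at (1,0)
Final grid:
  0 0 0 1
  3 0 0 0
  0 0 0 0
  0 0 0 0
Max pheromone 3 at (1,0)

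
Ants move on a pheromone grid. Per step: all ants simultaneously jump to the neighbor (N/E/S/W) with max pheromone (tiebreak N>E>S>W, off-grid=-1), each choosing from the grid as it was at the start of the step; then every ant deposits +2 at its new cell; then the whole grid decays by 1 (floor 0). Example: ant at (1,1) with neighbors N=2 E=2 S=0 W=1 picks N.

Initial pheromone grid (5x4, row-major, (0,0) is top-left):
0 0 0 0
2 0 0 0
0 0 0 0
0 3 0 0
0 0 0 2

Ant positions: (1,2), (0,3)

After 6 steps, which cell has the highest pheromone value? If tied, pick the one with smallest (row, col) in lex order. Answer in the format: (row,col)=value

Answer: (0,3)=7

Derivation:
Step 1: ant0:(1,2)->N->(0,2) | ant1:(0,3)->S->(1,3)
  grid max=2 at (3,1)
Step 2: ant0:(0,2)->E->(0,3) | ant1:(1,3)->N->(0,3)
  grid max=3 at (0,3)
Step 3: ant0:(0,3)->S->(1,3) | ant1:(0,3)->S->(1,3)
  grid max=3 at (1,3)
Step 4: ant0:(1,3)->N->(0,3) | ant1:(1,3)->N->(0,3)
  grid max=5 at (0,3)
Step 5: ant0:(0,3)->S->(1,3) | ant1:(0,3)->S->(1,3)
  grid max=5 at (1,3)
Step 6: ant0:(1,3)->N->(0,3) | ant1:(1,3)->N->(0,3)
  grid max=7 at (0,3)
Final grid:
  0 0 0 7
  0 0 0 4
  0 0 0 0
  0 0 0 0
  0 0 0 0
Max pheromone 7 at (0,3)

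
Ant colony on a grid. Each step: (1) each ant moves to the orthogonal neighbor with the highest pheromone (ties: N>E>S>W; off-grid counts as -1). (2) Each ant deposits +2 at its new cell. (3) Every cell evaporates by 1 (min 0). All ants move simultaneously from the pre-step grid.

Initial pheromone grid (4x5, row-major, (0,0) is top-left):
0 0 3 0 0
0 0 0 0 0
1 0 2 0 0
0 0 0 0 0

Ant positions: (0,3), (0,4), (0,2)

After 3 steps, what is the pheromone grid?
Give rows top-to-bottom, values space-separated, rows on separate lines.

After step 1: ants at (0,2),(1,4),(0,3)
  0 0 4 1 0
  0 0 0 0 1
  0 0 1 0 0
  0 0 0 0 0
After step 2: ants at (0,3),(0,4),(0,2)
  0 0 5 2 1
  0 0 0 0 0
  0 0 0 0 0
  0 0 0 0 0
After step 3: ants at (0,2),(0,3),(0,3)
  0 0 6 5 0
  0 0 0 0 0
  0 0 0 0 0
  0 0 0 0 0

0 0 6 5 0
0 0 0 0 0
0 0 0 0 0
0 0 0 0 0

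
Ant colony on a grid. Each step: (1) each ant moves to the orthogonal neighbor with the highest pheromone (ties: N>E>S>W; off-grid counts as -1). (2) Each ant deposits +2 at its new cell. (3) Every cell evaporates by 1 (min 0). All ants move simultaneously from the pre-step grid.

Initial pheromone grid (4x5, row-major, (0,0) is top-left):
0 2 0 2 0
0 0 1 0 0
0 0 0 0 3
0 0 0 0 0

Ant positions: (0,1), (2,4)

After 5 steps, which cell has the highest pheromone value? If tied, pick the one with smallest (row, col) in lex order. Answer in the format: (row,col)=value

Answer: (2,4)=4

Derivation:
Step 1: ant0:(0,1)->E->(0,2) | ant1:(2,4)->N->(1,4)
  grid max=2 at (2,4)
Step 2: ant0:(0,2)->E->(0,3) | ant1:(1,4)->S->(2,4)
  grid max=3 at (2,4)
Step 3: ant0:(0,3)->E->(0,4) | ant1:(2,4)->N->(1,4)
  grid max=2 at (2,4)
Step 4: ant0:(0,4)->S->(1,4) | ant1:(1,4)->S->(2,4)
  grid max=3 at (2,4)
Step 5: ant0:(1,4)->S->(2,4) | ant1:(2,4)->N->(1,4)
  grid max=4 at (2,4)
Final grid:
  0 0 0 0 0
  0 0 0 0 3
  0 0 0 0 4
  0 0 0 0 0
Max pheromone 4 at (2,4)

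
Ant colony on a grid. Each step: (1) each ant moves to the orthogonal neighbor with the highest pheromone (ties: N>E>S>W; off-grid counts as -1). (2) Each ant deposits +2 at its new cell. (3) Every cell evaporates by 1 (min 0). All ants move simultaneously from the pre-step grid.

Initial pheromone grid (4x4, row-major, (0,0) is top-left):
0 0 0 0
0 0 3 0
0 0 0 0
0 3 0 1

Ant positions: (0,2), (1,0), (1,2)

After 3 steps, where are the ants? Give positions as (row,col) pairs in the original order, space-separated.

Step 1: ant0:(0,2)->S->(1,2) | ant1:(1,0)->N->(0,0) | ant2:(1,2)->N->(0,2)
  grid max=4 at (1,2)
Step 2: ant0:(1,2)->N->(0,2) | ant1:(0,0)->E->(0,1) | ant2:(0,2)->S->(1,2)
  grid max=5 at (1,2)
Step 3: ant0:(0,2)->S->(1,2) | ant1:(0,1)->E->(0,2) | ant2:(1,2)->N->(0,2)
  grid max=6 at (1,2)

(1,2) (0,2) (0,2)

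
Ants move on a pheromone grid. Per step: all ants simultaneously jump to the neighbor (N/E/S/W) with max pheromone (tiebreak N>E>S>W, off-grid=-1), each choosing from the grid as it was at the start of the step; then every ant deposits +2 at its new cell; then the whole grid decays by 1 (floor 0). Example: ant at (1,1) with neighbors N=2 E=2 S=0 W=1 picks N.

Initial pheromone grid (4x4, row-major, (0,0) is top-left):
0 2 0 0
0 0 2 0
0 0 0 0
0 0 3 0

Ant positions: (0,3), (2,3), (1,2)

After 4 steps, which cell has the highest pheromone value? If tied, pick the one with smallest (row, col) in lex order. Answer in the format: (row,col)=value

Step 1: ant0:(0,3)->S->(1,3) | ant1:(2,3)->N->(1,3) | ant2:(1,2)->N->(0,2)
  grid max=3 at (1,3)
Step 2: ant0:(1,3)->W->(1,2) | ant1:(1,3)->W->(1,2) | ant2:(0,2)->S->(1,2)
  grid max=6 at (1,2)
Step 3: ant0:(1,2)->E->(1,3) | ant1:(1,2)->E->(1,3) | ant2:(1,2)->E->(1,3)
  grid max=7 at (1,3)
Step 4: ant0:(1,3)->W->(1,2) | ant1:(1,3)->W->(1,2) | ant2:(1,3)->W->(1,2)
  grid max=10 at (1,2)
Final grid:
  0 0 0 0
  0 0 10 6
  0 0 0 0
  0 0 0 0
Max pheromone 10 at (1,2)

Answer: (1,2)=10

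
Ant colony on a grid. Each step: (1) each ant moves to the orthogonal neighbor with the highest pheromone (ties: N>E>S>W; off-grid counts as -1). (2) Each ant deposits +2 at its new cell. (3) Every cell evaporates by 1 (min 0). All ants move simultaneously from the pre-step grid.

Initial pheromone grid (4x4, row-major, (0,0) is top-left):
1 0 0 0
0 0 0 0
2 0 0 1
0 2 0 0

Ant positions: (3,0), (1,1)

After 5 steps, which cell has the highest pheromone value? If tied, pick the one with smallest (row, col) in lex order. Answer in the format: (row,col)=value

Answer: (2,0)=3

Derivation:
Step 1: ant0:(3,0)->N->(2,0) | ant1:(1,1)->N->(0,1)
  grid max=3 at (2,0)
Step 2: ant0:(2,0)->N->(1,0) | ant1:(0,1)->E->(0,2)
  grid max=2 at (2,0)
Step 3: ant0:(1,0)->S->(2,0) | ant1:(0,2)->E->(0,3)
  grid max=3 at (2,0)
Step 4: ant0:(2,0)->N->(1,0) | ant1:(0,3)->S->(1,3)
  grid max=2 at (2,0)
Step 5: ant0:(1,0)->S->(2,0) | ant1:(1,3)->N->(0,3)
  grid max=3 at (2,0)
Final grid:
  0 0 0 1
  0 0 0 0
  3 0 0 0
  0 0 0 0
Max pheromone 3 at (2,0)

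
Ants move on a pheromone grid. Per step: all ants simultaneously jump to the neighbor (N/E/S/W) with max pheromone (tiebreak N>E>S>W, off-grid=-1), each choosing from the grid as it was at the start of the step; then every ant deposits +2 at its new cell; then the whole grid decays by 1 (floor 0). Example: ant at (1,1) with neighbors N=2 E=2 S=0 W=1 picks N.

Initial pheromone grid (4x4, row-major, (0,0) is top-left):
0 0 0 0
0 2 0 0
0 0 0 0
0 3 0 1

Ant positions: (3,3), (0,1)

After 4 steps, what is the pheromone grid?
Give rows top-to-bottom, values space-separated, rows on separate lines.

After step 1: ants at (2,3),(1,1)
  0 0 0 0
  0 3 0 0
  0 0 0 1
  0 2 0 0
After step 2: ants at (1,3),(0,1)
  0 1 0 0
  0 2 0 1
  0 0 0 0
  0 1 0 0
After step 3: ants at (0,3),(1,1)
  0 0 0 1
  0 3 0 0
  0 0 0 0
  0 0 0 0
After step 4: ants at (1,3),(0,1)
  0 1 0 0
  0 2 0 1
  0 0 0 0
  0 0 0 0

0 1 0 0
0 2 0 1
0 0 0 0
0 0 0 0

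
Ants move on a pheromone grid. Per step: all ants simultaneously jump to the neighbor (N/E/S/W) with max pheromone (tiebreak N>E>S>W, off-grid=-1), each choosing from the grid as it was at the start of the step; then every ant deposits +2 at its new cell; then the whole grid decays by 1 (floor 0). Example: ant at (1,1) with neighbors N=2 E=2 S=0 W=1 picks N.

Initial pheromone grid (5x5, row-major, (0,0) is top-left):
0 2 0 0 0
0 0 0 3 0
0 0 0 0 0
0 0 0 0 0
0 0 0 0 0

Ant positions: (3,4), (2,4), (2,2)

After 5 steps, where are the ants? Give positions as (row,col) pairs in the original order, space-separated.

Step 1: ant0:(3,4)->N->(2,4) | ant1:(2,4)->N->(1,4) | ant2:(2,2)->N->(1,2)
  grid max=2 at (1,3)
Step 2: ant0:(2,4)->N->(1,4) | ant1:(1,4)->W->(1,3) | ant2:(1,2)->E->(1,3)
  grid max=5 at (1,3)
Step 3: ant0:(1,4)->W->(1,3) | ant1:(1,3)->E->(1,4) | ant2:(1,3)->E->(1,4)
  grid max=6 at (1,3)
Step 4: ant0:(1,3)->E->(1,4) | ant1:(1,4)->W->(1,3) | ant2:(1,4)->W->(1,3)
  grid max=9 at (1,3)
Step 5: ant0:(1,4)->W->(1,3) | ant1:(1,3)->E->(1,4) | ant2:(1,3)->E->(1,4)
  grid max=10 at (1,3)

(1,3) (1,4) (1,4)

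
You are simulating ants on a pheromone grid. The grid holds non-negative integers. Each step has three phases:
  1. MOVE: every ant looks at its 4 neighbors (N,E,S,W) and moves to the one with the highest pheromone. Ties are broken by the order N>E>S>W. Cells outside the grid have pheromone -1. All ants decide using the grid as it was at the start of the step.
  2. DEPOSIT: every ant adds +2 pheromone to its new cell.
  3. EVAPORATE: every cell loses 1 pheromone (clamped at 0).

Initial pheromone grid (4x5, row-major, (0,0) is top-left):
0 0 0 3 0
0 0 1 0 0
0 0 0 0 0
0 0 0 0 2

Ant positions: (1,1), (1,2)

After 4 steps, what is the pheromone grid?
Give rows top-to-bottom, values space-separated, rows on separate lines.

After step 1: ants at (1,2),(0,2)
  0 0 1 2 0
  0 0 2 0 0
  0 0 0 0 0
  0 0 0 0 1
After step 2: ants at (0,2),(0,3)
  0 0 2 3 0
  0 0 1 0 0
  0 0 0 0 0
  0 0 0 0 0
After step 3: ants at (0,3),(0,2)
  0 0 3 4 0
  0 0 0 0 0
  0 0 0 0 0
  0 0 0 0 0
After step 4: ants at (0,2),(0,3)
  0 0 4 5 0
  0 0 0 0 0
  0 0 0 0 0
  0 0 0 0 0

0 0 4 5 0
0 0 0 0 0
0 0 0 0 0
0 0 0 0 0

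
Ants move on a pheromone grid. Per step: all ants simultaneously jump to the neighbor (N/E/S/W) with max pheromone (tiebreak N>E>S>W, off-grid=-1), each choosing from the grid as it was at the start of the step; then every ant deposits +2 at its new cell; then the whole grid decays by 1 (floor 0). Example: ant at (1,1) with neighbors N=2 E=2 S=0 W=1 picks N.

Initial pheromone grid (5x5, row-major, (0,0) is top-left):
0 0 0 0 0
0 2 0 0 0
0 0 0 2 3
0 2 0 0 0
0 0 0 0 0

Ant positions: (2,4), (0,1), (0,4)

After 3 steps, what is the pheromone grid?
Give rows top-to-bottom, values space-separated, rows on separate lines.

After step 1: ants at (2,3),(1,1),(1,4)
  0 0 0 0 0
  0 3 0 0 1
  0 0 0 3 2
  0 1 0 0 0
  0 0 0 0 0
After step 2: ants at (2,4),(0,1),(2,4)
  0 1 0 0 0
  0 2 0 0 0
  0 0 0 2 5
  0 0 0 0 0
  0 0 0 0 0
After step 3: ants at (2,3),(1,1),(2,3)
  0 0 0 0 0
  0 3 0 0 0
  0 0 0 5 4
  0 0 0 0 0
  0 0 0 0 0

0 0 0 0 0
0 3 0 0 0
0 0 0 5 4
0 0 0 0 0
0 0 0 0 0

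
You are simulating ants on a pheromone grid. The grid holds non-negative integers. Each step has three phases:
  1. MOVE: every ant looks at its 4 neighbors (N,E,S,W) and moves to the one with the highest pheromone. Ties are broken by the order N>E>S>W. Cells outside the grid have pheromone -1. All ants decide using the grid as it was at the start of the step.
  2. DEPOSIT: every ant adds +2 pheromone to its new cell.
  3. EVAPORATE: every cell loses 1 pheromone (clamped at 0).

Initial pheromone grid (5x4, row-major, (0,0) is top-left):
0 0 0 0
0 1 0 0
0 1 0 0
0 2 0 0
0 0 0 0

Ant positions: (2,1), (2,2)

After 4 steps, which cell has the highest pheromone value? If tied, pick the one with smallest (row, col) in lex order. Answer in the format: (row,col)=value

Step 1: ant0:(2,1)->S->(3,1) | ant1:(2,2)->W->(2,1)
  grid max=3 at (3,1)
Step 2: ant0:(3,1)->N->(2,1) | ant1:(2,1)->S->(3,1)
  grid max=4 at (3,1)
Step 3: ant0:(2,1)->S->(3,1) | ant1:(3,1)->N->(2,1)
  grid max=5 at (3,1)
Step 4: ant0:(3,1)->N->(2,1) | ant1:(2,1)->S->(3,1)
  grid max=6 at (3,1)
Final grid:
  0 0 0 0
  0 0 0 0
  0 5 0 0
  0 6 0 0
  0 0 0 0
Max pheromone 6 at (3,1)

Answer: (3,1)=6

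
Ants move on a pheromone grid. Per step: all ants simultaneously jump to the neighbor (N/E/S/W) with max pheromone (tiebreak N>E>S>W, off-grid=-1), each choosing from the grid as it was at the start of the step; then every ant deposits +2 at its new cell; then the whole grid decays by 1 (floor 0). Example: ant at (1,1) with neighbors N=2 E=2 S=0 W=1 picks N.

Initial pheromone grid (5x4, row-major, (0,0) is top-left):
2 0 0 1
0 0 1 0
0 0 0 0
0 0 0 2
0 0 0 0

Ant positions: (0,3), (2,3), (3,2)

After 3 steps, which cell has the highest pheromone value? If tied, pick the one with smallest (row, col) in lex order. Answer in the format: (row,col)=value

Step 1: ant0:(0,3)->S->(1,3) | ant1:(2,3)->S->(3,3) | ant2:(3,2)->E->(3,3)
  grid max=5 at (3,3)
Step 2: ant0:(1,3)->N->(0,3) | ant1:(3,3)->N->(2,3) | ant2:(3,3)->N->(2,3)
  grid max=4 at (3,3)
Step 3: ant0:(0,3)->S->(1,3) | ant1:(2,3)->S->(3,3) | ant2:(2,3)->S->(3,3)
  grid max=7 at (3,3)
Final grid:
  0 0 0 0
  0 0 0 1
  0 0 0 2
  0 0 0 7
  0 0 0 0
Max pheromone 7 at (3,3)

Answer: (3,3)=7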